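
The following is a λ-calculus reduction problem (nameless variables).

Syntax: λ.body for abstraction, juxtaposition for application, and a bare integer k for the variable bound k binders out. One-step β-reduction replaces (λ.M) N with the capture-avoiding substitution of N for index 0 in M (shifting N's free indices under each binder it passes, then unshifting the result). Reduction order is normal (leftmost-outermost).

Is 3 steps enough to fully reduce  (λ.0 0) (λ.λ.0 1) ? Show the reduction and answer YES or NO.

  start: (λ.0 0) (λ.λ.0 1)
  →1  (λ.λ.0 1) (λ.λ.0 1)
  →2  λ.0 (λ.λ.0 1)

Answer: YES — reaches normal form λ.0 (λ.λ.0 1) in 2 ≤ 3 steps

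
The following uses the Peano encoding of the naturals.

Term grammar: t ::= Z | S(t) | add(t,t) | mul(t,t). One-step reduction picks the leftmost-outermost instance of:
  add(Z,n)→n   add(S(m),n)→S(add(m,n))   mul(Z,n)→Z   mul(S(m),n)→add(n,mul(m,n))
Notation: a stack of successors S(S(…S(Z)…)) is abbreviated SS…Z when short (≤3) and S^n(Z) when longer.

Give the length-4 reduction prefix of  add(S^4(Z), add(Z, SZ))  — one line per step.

Answer: after 4 steps: S(S(S(S(add(Z, add(Z, SZ))))))

Derivation:
  start: add(S^4(Z), add(Z, SZ))
  [1] S(add(SSSZ, add(Z, SZ)))
  [2] S(S(add(SSZ, add(Z, SZ))))
  [3] S(S(S(add(SZ, add(Z, SZ)))))
  [4] S(S(S(S(add(Z, add(Z, SZ))))))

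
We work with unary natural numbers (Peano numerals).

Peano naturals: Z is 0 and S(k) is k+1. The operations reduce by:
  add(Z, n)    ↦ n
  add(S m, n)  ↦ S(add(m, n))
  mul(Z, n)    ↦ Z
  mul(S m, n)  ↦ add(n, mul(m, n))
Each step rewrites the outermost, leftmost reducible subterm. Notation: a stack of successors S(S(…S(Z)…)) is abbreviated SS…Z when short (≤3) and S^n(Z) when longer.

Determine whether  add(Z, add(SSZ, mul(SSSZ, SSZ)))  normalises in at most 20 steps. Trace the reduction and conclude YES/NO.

  start: add(Z, add(SSZ, mul(SSSZ, SSZ)))
  [1] add(SSZ, mul(SSSZ, SSZ))
  [2] S(add(SZ, mul(SSSZ, SSZ)))
  [3] S(S(add(Z, mul(SSSZ, SSZ))))
  [4] S(S(mul(SSSZ, SSZ)))
  [5] S(S(add(SSZ, mul(SSZ, SSZ))))
  [6] S(S(S(add(SZ, mul(SSZ, SSZ)))))
  [7] S(S(S(S(add(Z, mul(SSZ, SSZ))))))
  [8] S(S(S(S(mul(SSZ, SSZ)))))
  [9] S(S(S(S(add(SSZ, mul(SZ, SSZ))))))
  [10] S(S(S(S(S(add(SZ, mul(SZ, SSZ)))))))
  [11] S(S(S(S(S(S(add(Z, mul(SZ, SSZ))))))))
  [12] S(S(S(S(S(S(mul(SZ, SSZ)))))))
  [13] S(S(S(S(S(S(add(SSZ, mul(Z, SSZ))))))))
  [14] S(S(S(S(S(S(S(add(SZ, mul(Z, SSZ)))))))))
  [15] S(S(S(S(S(S(S(S(add(Z, mul(Z, SSZ))))))))))
  [16] S(S(S(S(S(S(S(S(mul(Z, SSZ)))))))))
  [17] S^8(Z)

Answer: YES — reaches normal form S^8(Z) in 17 ≤ 20 steps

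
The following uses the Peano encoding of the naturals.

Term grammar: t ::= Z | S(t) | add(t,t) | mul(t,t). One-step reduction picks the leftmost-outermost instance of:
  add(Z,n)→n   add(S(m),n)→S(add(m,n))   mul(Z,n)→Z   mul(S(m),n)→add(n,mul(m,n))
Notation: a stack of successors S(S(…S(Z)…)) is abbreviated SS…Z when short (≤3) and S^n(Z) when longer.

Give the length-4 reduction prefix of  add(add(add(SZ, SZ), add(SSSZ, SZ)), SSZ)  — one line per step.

  start: add(add(add(SZ, SZ), add(SSSZ, SZ)), SSZ)
  →1  add(add(S(add(Z, SZ)), add(SSSZ, SZ)), SSZ)
  →2  add(S(add(add(Z, SZ), add(SSSZ, SZ))), SSZ)
  →3  S(add(add(add(Z, SZ), add(SSSZ, SZ)), SSZ))
  →4  S(add(add(SZ, add(SSSZ, SZ)), SSZ))

Answer: after 4 steps: S(add(add(SZ, add(SSSZ, SZ)), SSZ))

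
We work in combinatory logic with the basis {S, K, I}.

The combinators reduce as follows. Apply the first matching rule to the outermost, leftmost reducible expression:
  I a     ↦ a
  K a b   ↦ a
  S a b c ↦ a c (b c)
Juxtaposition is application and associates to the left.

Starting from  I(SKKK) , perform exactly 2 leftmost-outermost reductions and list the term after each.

  start: I(SKKK)
  [1] SKKK
  [2] KK(KK)

Answer: after 2 steps: KK(KK)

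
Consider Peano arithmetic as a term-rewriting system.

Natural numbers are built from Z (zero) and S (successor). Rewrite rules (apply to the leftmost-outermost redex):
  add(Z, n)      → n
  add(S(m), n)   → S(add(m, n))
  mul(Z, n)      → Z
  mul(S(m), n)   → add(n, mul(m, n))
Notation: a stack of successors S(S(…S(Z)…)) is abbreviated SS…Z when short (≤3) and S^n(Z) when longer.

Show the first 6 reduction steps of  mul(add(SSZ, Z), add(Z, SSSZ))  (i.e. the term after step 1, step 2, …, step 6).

Answer: after 6 steps: S(S(S(add(Z, mul(add(SZ, Z), add(Z, SSSZ))))))

Reduction:
  start: mul(add(SSZ, Z), add(Z, SSSZ))
  step 1: mul(S(add(SZ, Z)), add(Z, SSSZ))
  step 2: add(add(Z, SSSZ), mul(add(SZ, Z), add(Z, SSSZ)))
  step 3: add(SSSZ, mul(add(SZ, Z), add(Z, SSSZ)))
  step 4: S(add(SSZ, mul(add(SZ, Z), add(Z, SSSZ))))
  step 5: S(S(add(SZ, mul(add(SZ, Z), add(Z, SSSZ)))))
  step 6: S(S(S(add(Z, mul(add(SZ, Z), add(Z, SSSZ))))))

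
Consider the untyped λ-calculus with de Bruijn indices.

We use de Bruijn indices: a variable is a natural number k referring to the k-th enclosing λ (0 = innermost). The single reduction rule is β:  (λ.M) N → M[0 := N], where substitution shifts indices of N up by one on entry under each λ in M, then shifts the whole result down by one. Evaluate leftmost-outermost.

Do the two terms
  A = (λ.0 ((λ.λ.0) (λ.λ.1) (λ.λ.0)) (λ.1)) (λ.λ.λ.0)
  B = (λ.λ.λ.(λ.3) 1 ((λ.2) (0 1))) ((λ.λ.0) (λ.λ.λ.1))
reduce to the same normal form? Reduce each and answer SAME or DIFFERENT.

Answer: DIFFERENT — A ⇓ λ.0, B ⇓ λ.λ.1

Working:
Term A:
  start: (λ.0 ((λ.λ.0) (λ.λ.1) (λ.λ.0)) (λ.1)) (λ.λ.λ.0)
  step 1: (λ.λ.λ.0) ((λ.λ.0) (λ.λ.1) (λ.λ.0)) (λ.λ.λ.λ.0)
  step 2: (λ.λ.0) (λ.λ.λ.λ.0)
  step 3: λ.0

Term B:
  start: (λ.λ.λ.(λ.3) 1 ((λ.2) (0 1))) ((λ.λ.0) (λ.λ.λ.1))
  step 1: λ.λ.(λ.(λ.λ.0) (λ.λ.λ.1)) 1 ((λ.2) (0 1))
  step 2: λ.λ.(λ.λ.0) (λ.λ.λ.1) ((λ.2) (0 1))
  step 3: λ.λ.(λ.0) ((λ.2) (0 1))
  step 4: λ.λ.(λ.2) (0 1)
  step 5: λ.λ.1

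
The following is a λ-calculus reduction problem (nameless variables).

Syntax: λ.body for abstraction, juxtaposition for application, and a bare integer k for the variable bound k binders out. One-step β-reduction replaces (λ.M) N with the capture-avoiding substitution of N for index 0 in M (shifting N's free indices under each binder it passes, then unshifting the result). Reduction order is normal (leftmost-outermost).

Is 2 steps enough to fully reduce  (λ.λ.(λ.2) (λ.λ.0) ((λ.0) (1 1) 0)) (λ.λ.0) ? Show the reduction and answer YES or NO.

Answer: NO — after 2 steps the term is λ.(λ.λ.0) ((λ.0) ((λ.λ.0) (λ.λ.0)) 0), not yet normal

Working:
  start: (λ.λ.(λ.2) (λ.λ.0) ((λ.0) (1 1) 0)) (λ.λ.0)
  →1  λ.(λ.λ.λ.0) (λ.λ.0) ((λ.0) ((λ.λ.0) (λ.λ.0)) 0)
  →2  λ.(λ.λ.0) ((λ.0) ((λ.λ.0) (λ.λ.0)) 0)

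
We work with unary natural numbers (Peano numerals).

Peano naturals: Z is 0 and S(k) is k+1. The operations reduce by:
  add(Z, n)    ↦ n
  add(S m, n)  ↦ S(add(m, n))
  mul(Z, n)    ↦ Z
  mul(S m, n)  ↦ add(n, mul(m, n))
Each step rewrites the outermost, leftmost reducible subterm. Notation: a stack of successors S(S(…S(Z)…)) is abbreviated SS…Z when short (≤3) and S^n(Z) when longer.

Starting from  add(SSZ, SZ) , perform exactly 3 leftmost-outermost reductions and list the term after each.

  start: add(SSZ, SZ)
  [1] S(add(SZ, SZ))
  [2] S(S(add(Z, SZ)))
  [3] SSSZ

Answer: after 3 steps: SSSZ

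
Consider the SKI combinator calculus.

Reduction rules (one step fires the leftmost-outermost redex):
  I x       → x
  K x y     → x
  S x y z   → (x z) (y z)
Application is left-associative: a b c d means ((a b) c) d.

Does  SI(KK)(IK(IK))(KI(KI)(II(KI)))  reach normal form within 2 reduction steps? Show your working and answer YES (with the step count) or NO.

Answer: NO — after 2 steps the term is IK(IK)(KK(IK(IK)))(KI(KI)(II(KI))), not yet normal

Reduction:
  start: SI(KK)(IK(IK))(KI(KI)(II(KI)))
  step 1: I(IK(IK))(KK(IK(IK)))(KI(KI)(II(KI)))
  step 2: IK(IK)(KK(IK(IK)))(KI(KI)(II(KI)))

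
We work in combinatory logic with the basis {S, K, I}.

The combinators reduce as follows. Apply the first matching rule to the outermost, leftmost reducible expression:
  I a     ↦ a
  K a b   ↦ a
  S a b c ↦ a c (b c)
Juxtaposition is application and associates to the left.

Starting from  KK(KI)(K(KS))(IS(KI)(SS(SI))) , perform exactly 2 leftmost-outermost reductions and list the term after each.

Answer: after 2 steps: K(KS)

Derivation:
  start: KK(KI)(K(KS))(IS(KI)(SS(SI)))
  step 1: K(K(KS))(IS(KI)(SS(SI)))
  step 2: K(KS)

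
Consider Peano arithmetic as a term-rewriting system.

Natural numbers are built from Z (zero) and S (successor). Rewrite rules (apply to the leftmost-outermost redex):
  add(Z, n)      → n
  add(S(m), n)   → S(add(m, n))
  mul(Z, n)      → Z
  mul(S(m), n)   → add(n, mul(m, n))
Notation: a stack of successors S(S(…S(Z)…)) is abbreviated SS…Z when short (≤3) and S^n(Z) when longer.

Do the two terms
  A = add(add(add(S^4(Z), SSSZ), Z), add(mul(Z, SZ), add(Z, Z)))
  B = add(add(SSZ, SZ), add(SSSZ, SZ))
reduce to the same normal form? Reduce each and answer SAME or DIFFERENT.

Term A:
  start: add(add(add(S^4(Z), SSSZ), Z), add(mul(Z, SZ), add(Z, Z)))
  →1  add(add(S(add(SSSZ, SSSZ)), Z), add(mul(Z, SZ), add(Z, Z)))
  →2  add(S(add(add(SSSZ, SSSZ), Z)), add(mul(Z, SZ), add(Z, Z)))
  →3  S(add(add(add(SSSZ, SSSZ), Z), add(mul(Z, SZ), add(Z, Z))))
  →4  S(add(add(S(add(SSZ, SSSZ)), Z), add(mul(Z, SZ), add(Z, Z))))
  →5  S(add(S(add(add(SSZ, SSSZ), Z)), add(mul(Z, SZ), add(Z, Z))))
  →6  S(S(add(add(add(SSZ, SSSZ), Z), add(mul(Z, SZ), add(Z, Z)))))
  →7  S(S(add(add(S(add(SZ, SSSZ)), Z), add(mul(Z, SZ), add(Z, Z)))))
  →8  S(S(add(S(add(add(SZ, SSSZ), Z)), add(mul(Z, SZ), add(Z, Z)))))
  →9  S(S(S(add(add(add(SZ, SSSZ), Z), add(mul(Z, SZ), add(Z, Z))))))
  →10  S(S(S(add(add(S(add(Z, SSSZ)), Z), add(mul(Z, SZ), add(Z, Z))))))
  →11  S(S(S(add(S(add(add(Z, SSSZ), Z)), add(mul(Z, SZ), add(Z, Z))))))
  →12  S(S(S(S(add(add(add(Z, SSSZ), Z), add(mul(Z, SZ), add(Z, Z)))))))
  →13  S(S(S(S(add(add(SSSZ, Z), add(mul(Z, SZ), add(Z, Z)))))))
  →14  S(S(S(S(add(S(add(SSZ, Z)), add(mul(Z, SZ), add(Z, Z)))))))
  →15  S(S(S(S(S(add(add(SSZ, Z), add(mul(Z, SZ), add(Z, Z))))))))
  →16  S(S(S(S(S(add(S(add(SZ, Z)), add(mul(Z, SZ), add(Z, Z))))))))
  →17  S(S(S(S(S(S(add(add(SZ, Z), add(mul(Z, SZ), add(Z, Z)))))))))
  →18  S(S(S(S(S(S(add(S(add(Z, Z)), add(mul(Z, SZ), add(Z, Z)))))))))
  →19  S(S(S(S(S(S(S(add(add(Z, Z), add(mul(Z, SZ), add(Z, Z))))))))))
  →20  S(S(S(S(S(S(S(add(Z, add(mul(Z, SZ), add(Z, Z))))))))))
  →21  S(S(S(S(S(S(S(add(mul(Z, SZ), add(Z, Z)))))))))
  →22  S(S(S(S(S(S(S(add(Z, add(Z, Z)))))))))
  →23  S(S(S(S(S(S(S(add(Z, Z))))))))
  →24  S^7(Z)

Term B:
  start: add(add(SSZ, SZ), add(SSSZ, SZ))
  →1  add(S(add(SZ, SZ)), add(SSSZ, SZ))
  →2  S(add(add(SZ, SZ), add(SSSZ, SZ)))
  →3  S(add(S(add(Z, SZ)), add(SSSZ, SZ)))
  →4  S(S(add(add(Z, SZ), add(SSSZ, SZ))))
  →5  S(S(add(SZ, add(SSSZ, SZ))))
  →6  S(S(S(add(Z, add(SSSZ, SZ)))))
  →7  S(S(S(add(SSSZ, SZ))))
  →8  S(S(S(S(add(SSZ, SZ)))))
  →9  S(S(S(S(S(add(SZ, SZ))))))
  →10  S(S(S(S(S(S(add(Z, SZ)))))))
  →11  S^7(Z)

Answer: SAME — A ⇓ S^7(Z), B ⇓ S^7(Z)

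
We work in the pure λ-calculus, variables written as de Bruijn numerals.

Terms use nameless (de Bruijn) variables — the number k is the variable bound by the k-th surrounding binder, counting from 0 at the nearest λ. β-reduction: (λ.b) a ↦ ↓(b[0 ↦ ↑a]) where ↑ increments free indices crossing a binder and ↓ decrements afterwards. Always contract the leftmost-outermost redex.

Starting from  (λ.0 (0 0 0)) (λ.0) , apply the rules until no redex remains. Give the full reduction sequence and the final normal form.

  start: (λ.0 (0 0 0)) (λ.0)
  step 1: (λ.0) ((λ.0) (λ.0) (λ.0))
  step 2: (λ.0) (λ.0) (λ.0)
  step 3: (λ.0) (λ.0)
  step 4: λ.0

Answer: normal form = λ.0  (in 4 steps)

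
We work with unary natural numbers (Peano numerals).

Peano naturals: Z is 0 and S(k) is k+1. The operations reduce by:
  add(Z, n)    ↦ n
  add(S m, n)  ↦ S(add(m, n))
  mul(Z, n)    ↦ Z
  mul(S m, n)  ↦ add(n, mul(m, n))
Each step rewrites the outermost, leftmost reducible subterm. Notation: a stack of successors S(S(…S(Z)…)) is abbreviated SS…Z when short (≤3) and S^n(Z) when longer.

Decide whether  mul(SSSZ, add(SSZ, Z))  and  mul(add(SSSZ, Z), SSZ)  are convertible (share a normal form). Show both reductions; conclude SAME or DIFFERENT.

Term A:
  start: mul(SSSZ, add(SSZ, Z))
  [1] add(add(SSZ, Z), mul(SSZ, add(SSZ, Z)))
  [2] add(S(add(SZ, Z)), mul(SSZ, add(SSZ, Z)))
  [3] S(add(add(SZ, Z), mul(SSZ, add(SSZ, Z))))
  [4] S(add(S(add(Z, Z)), mul(SSZ, add(SSZ, Z))))
  [5] S(S(add(add(Z, Z), mul(SSZ, add(SSZ, Z)))))
  [6] S(S(add(Z, mul(SSZ, add(SSZ, Z)))))
  [7] S(S(mul(SSZ, add(SSZ, Z))))
  [8] S(S(add(add(SSZ, Z), mul(SZ, add(SSZ, Z)))))
  [9] S(S(add(S(add(SZ, Z)), mul(SZ, add(SSZ, Z)))))
  [10] S(S(S(add(add(SZ, Z), mul(SZ, add(SSZ, Z))))))
  [11] S(S(S(add(S(add(Z, Z)), mul(SZ, add(SSZ, Z))))))
  [12] S(S(S(S(add(add(Z, Z), mul(SZ, add(SSZ, Z)))))))
  [13] S(S(S(S(add(Z, mul(SZ, add(SSZ, Z)))))))
  [14] S(S(S(S(mul(SZ, add(SSZ, Z))))))
  [15] S(S(S(S(add(add(SSZ, Z), mul(Z, add(SSZ, Z)))))))
  [16] S(S(S(S(add(S(add(SZ, Z)), mul(Z, add(SSZ, Z)))))))
  [17] S(S(S(S(S(add(add(SZ, Z), mul(Z, add(SSZ, Z))))))))
  [18] S(S(S(S(S(add(S(add(Z, Z)), mul(Z, add(SSZ, Z))))))))
  [19] S(S(S(S(S(S(add(add(Z, Z), mul(Z, add(SSZ, Z)))))))))
  [20] S(S(S(S(S(S(add(Z, mul(Z, add(SSZ, Z)))))))))
  [21] S(S(S(S(S(S(mul(Z, add(SSZ, Z))))))))
  [22] S^6(Z)

Term B:
  start: mul(add(SSSZ, Z), SSZ)
  [1] mul(S(add(SSZ, Z)), SSZ)
  [2] add(SSZ, mul(add(SSZ, Z), SSZ))
  [3] S(add(SZ, mul(add(SSZ, Z), SSZ)))
  [4] S(S(add(Z, mul(add(SSZ, Z), SSZ))))
  [5] S(S(mul(add(SSZ, Z), SSZ)))
  [6] S(S(mul(S(add(SZ, Z)), SSZ)))
  [7] S(S(add(SSZ, mul(add(SZ, Z), SSZ))))
  [8] S(S(S(add(SZ, mul(add(SZ, Z), SSZ)))))
  [9] S(S(S(S(add(Z, mul(add(SZ, Z), SSZ))))))
  [10] S(S(S(S(mul(add(SZ, Z), SSZ)))))
  [11] S(S(S(S(mul(S(add(Z, Z)), SSZ)))))
  [12] S(S(S(S(add(SSZ, mul(add(Z, Z), SSZ))))))
  [13] S(S(S(S(S(add(SZ, mul(add(Z, Z), SSZ)))))))
  [14] S(S(S(S(S(S(add(Z, mul(add(Z, Z), SSZ))))))))
  [15] S(S(S(S(S(S(mul(add(Z, Z), SSZ)))))))
  [16] S(S(S(S(S(S(mul(Z, SSZ)))))))
  [17] S^6(Z)

Answer: SAME — A ⇓ S^6(Z), B ⇓ S^6(Z)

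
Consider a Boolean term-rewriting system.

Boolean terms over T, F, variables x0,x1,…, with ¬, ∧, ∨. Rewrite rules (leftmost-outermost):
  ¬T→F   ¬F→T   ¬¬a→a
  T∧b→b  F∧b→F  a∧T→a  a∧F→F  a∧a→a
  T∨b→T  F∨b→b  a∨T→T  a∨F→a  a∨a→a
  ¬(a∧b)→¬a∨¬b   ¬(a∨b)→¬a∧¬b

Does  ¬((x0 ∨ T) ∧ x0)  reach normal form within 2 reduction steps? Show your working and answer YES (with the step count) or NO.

  start: ¬((x0 ∨ T) ∧ x0)
  →1  ¬(x0 ∨ T) ∨ ¬x0
  →2  (¬x0 ∧ ¬T) ∨ ¬x0

Answer: NO — after 2 steps the term is (¬x0 ∧ ¬T) ∨ ¬x0, not yet normal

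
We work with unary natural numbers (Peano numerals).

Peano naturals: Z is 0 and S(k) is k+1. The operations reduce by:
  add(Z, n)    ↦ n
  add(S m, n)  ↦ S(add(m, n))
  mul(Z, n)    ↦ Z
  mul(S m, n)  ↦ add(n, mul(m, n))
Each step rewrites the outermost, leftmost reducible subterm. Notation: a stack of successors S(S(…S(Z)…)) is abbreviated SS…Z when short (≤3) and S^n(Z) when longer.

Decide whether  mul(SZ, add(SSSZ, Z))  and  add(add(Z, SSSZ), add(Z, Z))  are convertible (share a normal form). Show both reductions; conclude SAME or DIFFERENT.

Answer: SAME — A ⇓ SSSZ, B ⇓ SSSZ

Working:
Term A:
  start: mul(SZ, add(SSSZ, Z))
  →1  add(add(SSSZ, Z), mul(Z, add(SSSZ, Z)))
  →2  add(S(add(SSZ, Z)), mul(Z, add(SSSZ, Z)))
  →3  S(add(add(SSZ, Z), mul(Z, add(SSSZ, Z))))
  →4  S(add(S(add(SZ, Z)), mul(Z, add(SSSZ, Z))))
  →5  S(S(add(add(SZ, Z), mul(Z, add(SSSZ, Z)))))
  →6  S(S(add(S(add(Z, Z)), mul(Z, add(SSSZ, Z)))))
  →7  S(S(S(add(add(Z, Z), mul(Z, add(SSSZ, Z))))))
  →8  S(S(S(add(Z, mul(Z, add(SSSZ, Z))))))
  →9  S(S(S(mul(Z, add(SSSZ, Z)))))
  →10  SSSZ

Term B:
  start: add(add(Z, SSSZ), add(Z, Z))
  →1  add(SSSZ, add(Z, Z))
  →2  S(add(SSZ, add(Z, Z)))
  →3  S(S(add(SZ, add(Z, Z))))
  →4  S(S(S(add(Z, add(Z, Z)))))
  →5  S(S(S(add(Z, Z))))
  →6  SSSZ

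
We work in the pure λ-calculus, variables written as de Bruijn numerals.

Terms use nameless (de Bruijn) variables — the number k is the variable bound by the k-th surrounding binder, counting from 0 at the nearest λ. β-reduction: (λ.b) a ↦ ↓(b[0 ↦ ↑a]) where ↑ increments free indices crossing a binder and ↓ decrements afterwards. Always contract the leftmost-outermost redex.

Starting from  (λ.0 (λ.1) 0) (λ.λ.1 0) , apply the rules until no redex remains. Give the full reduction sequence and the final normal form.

  start: (λ.0 (λ.1) 0) (λ.λ.1 0)
  [1] (λ.λ.1 0) (λ.λ.λ.1 0) (λ.λ.1 0)
  [2] (λ.(λ.λ.λ.1 0) 0) (λ.λ.1 0)
  [3] (λ.λ.λ.1 0) (λ.λ.1 0)
  [4] λ.λ.1 0

Answer: normal form = λ.λ.1 0  (in 4 steps)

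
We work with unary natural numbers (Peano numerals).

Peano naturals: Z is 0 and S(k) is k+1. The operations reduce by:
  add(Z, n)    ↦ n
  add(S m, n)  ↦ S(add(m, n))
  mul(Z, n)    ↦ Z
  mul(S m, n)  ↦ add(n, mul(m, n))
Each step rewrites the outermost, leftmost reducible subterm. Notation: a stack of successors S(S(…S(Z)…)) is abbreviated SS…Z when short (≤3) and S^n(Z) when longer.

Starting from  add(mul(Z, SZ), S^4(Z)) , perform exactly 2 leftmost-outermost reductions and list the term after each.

Answer: after 2 steps: S^4(Z)

Working:
  start: add(mul(Z, SZ), S^4(Z))
  [1] add(Z, S^4(Z))
  [2] S^4(Z)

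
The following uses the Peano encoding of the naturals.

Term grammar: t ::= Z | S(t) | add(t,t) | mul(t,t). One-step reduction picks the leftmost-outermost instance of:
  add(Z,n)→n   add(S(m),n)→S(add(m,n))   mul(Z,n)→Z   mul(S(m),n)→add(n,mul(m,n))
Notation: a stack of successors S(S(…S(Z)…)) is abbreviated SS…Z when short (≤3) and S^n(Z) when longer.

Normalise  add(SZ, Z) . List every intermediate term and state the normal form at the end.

  start: add(SZ, Z)
  →1  S(add(Z, Z))
  →2  SZ

Answer: normal form = SZ  (in 2 steps)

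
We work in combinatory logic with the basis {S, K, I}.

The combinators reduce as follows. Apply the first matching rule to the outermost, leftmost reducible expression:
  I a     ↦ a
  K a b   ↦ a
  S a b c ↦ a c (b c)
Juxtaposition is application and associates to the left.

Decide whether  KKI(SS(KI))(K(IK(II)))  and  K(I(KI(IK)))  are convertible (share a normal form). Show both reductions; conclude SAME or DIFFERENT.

Term A:
  start: KKI(SS(KI))(K(IK(II)))
  [1] K(SS(KI))(K(IK(II)))
  [2] SS(KI)

Term B:
  start: K(I(KI(IK)))
  [1] K(KI(IK))
  [2] KI

Answer: DIFFERENT — A ⇓ SS(KI), B ⇓ KI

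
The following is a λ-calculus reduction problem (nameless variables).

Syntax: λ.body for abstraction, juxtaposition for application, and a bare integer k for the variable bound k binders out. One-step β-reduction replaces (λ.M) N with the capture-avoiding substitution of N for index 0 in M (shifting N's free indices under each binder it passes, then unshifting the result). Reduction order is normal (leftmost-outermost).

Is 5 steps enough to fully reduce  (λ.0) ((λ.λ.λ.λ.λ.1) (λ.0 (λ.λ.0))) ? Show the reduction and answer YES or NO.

  start: (λ.0) ((λ.λ.λ.λ.λ.1) (λ.0 (λ.λ.0)))
  →1  (λ.λ.λ.λ.λ.1) (λ.0 (λ.λ.0))
  →2  λ.λ.λ.λ.1

Answer: YES — reaches normal form λ.λ.λ.λ.1 in 2 ≤ 5 steps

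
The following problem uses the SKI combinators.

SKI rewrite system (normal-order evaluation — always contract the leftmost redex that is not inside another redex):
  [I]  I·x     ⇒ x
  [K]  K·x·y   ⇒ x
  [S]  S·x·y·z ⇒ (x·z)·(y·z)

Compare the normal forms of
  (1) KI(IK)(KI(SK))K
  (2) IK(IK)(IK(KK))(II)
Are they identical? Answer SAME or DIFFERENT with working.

Answer: DIFFERENT — A ⇓ K, B ⇓ KI

Working:
Term A:
  start: KI(IK)(KI(SK))K
  →1  I(KI(SK))K
  →2  KI(SK)K
  →3  IK
  →4  K

Term B:
  start: IK(IK)(IK(KK))(II)
  →1  K(IK)(IK(KK))(II)
  →2  IK(II)
  →3  K(II)
  →4  KI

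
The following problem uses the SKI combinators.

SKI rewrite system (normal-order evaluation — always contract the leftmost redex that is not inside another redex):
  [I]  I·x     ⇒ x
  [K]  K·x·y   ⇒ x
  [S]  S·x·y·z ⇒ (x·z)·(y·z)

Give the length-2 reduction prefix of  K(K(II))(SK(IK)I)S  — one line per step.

Answer: after 2 steps: II

Reduction:
  start: K(K(II))(SK(IK)I)S
  →1  K(II)S
  →2  II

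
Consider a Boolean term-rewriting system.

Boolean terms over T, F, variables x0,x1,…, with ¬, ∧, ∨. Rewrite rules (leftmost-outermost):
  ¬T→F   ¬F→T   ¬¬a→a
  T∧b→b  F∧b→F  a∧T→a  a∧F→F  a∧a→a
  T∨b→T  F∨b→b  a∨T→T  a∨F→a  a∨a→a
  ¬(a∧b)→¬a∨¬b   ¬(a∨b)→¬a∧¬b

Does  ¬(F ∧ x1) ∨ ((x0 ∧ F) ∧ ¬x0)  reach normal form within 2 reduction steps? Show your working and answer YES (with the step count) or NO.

  start: ¬(F ∧ x1) ∨ ((x0 ∧ F) ∧ ¬x0)
  step 1: (¬F ∨ ¬x1) ∨ ((x0 ∧ F) ∧ ¬x0)
  step 2: (T ∨ ¬x1) ∨ ((x0 ∧ F) ∧ ¬x0)

Answer: NO — after 2 steps the term is (T ∨ ¬x1) ∨ ((x0 ∧ F) ∧ ¬x0), not yet normal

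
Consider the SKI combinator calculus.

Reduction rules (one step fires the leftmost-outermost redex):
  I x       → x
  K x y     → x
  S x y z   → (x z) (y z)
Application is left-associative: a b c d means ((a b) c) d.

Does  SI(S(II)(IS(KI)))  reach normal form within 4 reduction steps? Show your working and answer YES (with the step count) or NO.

  start: SI(S(II)(IS(KI)))
  →1  SI(SI(IS(KI)))
  →2  SI(SI(S(KI)))

Answer: YES — reaches normal form SI(SI(S(KI))) in 2 ≤ 4 steps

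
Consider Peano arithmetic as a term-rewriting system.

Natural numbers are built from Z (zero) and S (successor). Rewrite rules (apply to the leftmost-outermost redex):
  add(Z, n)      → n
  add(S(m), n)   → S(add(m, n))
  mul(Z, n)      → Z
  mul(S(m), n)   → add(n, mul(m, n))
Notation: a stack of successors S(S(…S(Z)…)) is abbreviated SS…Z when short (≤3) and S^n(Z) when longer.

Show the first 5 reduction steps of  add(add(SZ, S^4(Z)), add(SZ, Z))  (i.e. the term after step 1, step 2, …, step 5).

  start: add(add(SZ, S^4(Z)), add(SZ, Z))
  →1  add(S(add(Z, S^4(Z))), add(SZ, Z))
  →2  S(add(add(Z, S^4(Z)), add(SZ, Z)))
  →3  S(add(S^4(Z), add(SZ, Z)))
  →4  S(S(add(SSSZ, add(SZ, Z))))
  →5  S(S(S(add(SSZ, add(SZ, Z)))))

Answer: after 5 steps: S(S(S(add(SSZ, add(SZ, Z)))))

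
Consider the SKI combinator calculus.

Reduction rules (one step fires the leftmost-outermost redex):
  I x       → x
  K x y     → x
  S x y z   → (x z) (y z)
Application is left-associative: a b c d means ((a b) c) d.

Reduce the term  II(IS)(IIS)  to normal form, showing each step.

Answer: normal form = SS  (in 5 steps)

Reduction:
  start: II(IS)(IIS)
  →1  I(IS)(IIS)
  →2  IS(IIS)
  →3  S(IIS)
  →4  S(IS)
  →5  SS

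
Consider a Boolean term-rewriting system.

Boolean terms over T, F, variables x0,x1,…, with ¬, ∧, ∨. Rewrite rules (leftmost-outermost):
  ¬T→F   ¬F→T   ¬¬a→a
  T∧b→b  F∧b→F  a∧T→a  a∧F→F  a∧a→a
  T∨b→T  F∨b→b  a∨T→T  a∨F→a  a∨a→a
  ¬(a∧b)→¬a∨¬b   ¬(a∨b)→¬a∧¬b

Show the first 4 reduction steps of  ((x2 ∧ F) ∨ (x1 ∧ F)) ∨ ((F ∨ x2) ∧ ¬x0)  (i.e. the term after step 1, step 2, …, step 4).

Answer: after 4 steps: (F ∨ x2) ∧ ¬x0

Working:
  start: ((x2 ∧ F) ∨ (x1 ∧ F)) ∨ ((F ∨ x2) ∧ ¬x0)
  [1] (F ∨ (x1 ∧ F)) ∨ ((F ∨ x2) ∧ ¬x0)
  [2] (x1 ∧ F) ∨ ((F ∨ x2) ∧ ¬x0)
  [3] F ∨ ((F ∨ x2) ∧ ¬x0)
  [4] (F ∨ x2) ∧ ¬x0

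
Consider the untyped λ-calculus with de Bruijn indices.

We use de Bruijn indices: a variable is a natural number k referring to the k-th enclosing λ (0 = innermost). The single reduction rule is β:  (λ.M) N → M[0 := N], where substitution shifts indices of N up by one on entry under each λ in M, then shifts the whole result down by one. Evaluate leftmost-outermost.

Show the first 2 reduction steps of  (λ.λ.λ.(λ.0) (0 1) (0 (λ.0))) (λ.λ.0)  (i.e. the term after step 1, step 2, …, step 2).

  start: (λ.λ.λ.(λ.0) (0 1) (0 (λ.0))) (λ.λ.0)
  [1] λ.λ.(λ.0) (0 1) (0 (λ.0))
  [2] λ.λ.0 1 (0 (λ.0))

Answer: after 2 steps: λ.λ.0 1 (0 (λ.0))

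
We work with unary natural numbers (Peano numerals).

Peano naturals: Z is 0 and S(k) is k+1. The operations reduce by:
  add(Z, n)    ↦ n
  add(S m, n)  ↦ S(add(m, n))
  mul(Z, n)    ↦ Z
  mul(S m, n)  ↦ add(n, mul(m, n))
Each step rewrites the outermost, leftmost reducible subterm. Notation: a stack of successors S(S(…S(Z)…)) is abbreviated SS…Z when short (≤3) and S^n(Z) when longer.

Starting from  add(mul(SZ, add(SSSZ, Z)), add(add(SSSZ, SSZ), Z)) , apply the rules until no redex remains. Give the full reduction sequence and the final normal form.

  start: add(mul(SZ, add(SSSZ, Z)), add(add(SSSZ, SSZ), Z))
  [1] add(add(add(SSSZ, Z), mul(Z, add(SSSZ, Z))), add(add(SSSZ, SSZ), Z))
  [2] add(add(S(add(SSZ, Z)), mul(Z, add(SSSZ, Z))), add(add(SSSZ, SSZ), Z))
  [3] add(S(add(add(SSZ, Z), mul(Z, add(SSSZ, Z)))), add(add(SSSZ, SSZ), Z))
  [4] S(add(add(add(SSZ, Z), mul(Z, add(SSSZ, Z))), add(add(SSSZ, SSZ), Z)))
  [5] S(add(add(S(add(SZ, Z)), mul(Z, add(SSSZ, Z))), add(add(SSSZ, SSZ), Z)))
  [6] S(add(S(add(add(SZ, Z), mul(Z, add(SSSZ, Z)))), add(add(SSSZ, SSZ), Z)))
  [7] S(S(add(add(add(SZ, Z), mul(Z, add(SSSZ, Z))), add(add(SSSZ, SSZ), Z))))
  [8] S(S(add(add(S(add(Z, Z)), mul(Z, add(SSSZ, Z))), add(add(SSSZ, SSZ), Z))))
  [9] S(S(add(S(add(add(Z, Z), mul(Z, add(SSSZ, Z)))), add(add(SSSZ, SSZ), Z))))
  [10] S(S(S(add(add(add(Z, Z), mul(Z, add(SSSZ, Z))), add(add(SSSZ, SSZ), Z)))))
  [11] S(S(S(add(add(Z, mul(Z, add(SSSZ, Z))), add(add(SSSZ, SSZ), Z)))))
  [12] S(S(S(add(mul(Z, add(SSSZ, Z)), add(add(SSSZ, SSZ), Z)))))
  [13] S(S(S(add(Z, add(add(SSSZ, SSZ), Z)))))
  [14] S(S(S(add(add(SSSZ, SSZ), Z))))
  [15] S(S(S(add(S(add(SSZ, SSZ)), Z))))
  [16] S(S(S(S(add(add(SSZ, SSZ), Z)))))
  [17] S(S(S(S(add(S(add(SZ, SSZ)), Z)))))
  [18] S(S(S(S(S(add(add(SZ, SSZ), Z))))))
  [19] S(S(S(S(S(add(S(add(Z, SSZ)), Z))))))
  [20] S(S(S(S(S(S(add(add(Z, SSZ), Z)))))))
  [21] S(S(S(S(S(S(add(SSZ, Z)))))))
  [22] S(S(S(S(S(S(S(add(SZ, Z))))))))
  [23] S(S(S(S(S(S(S(S(add(Z, Z)))))))))
  [24] S^8(Z)

Answer: normal form = S^8(Z)  (in 24 steps)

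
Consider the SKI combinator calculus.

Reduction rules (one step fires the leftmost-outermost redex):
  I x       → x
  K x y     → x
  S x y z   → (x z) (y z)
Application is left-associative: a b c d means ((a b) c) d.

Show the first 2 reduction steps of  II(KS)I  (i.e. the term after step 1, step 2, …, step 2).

Answer: after 2 steps: KSI

Reduction:
  start: II(KS)I
  →1  I(KS)I
  →2  KSI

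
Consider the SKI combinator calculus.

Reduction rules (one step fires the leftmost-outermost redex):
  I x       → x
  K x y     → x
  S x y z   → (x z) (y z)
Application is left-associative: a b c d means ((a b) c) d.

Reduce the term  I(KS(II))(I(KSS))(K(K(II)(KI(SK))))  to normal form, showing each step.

Answer: normal form = SS(KI)  (in 6 steps)

Reduction:
  start: I(KS(II))(I(KSS))(K(K(II)(KI(SK))))
  [1] KS(II)(I(KSS))(K(K(II)(KI(SK))))
  [2] S(I(KSS))(K(K(II)(KI(SK))))
  [3] S(KSS)(K(K(II)(KI(SK))))
  [4] SS(K(K(II)(KI(SK))))
  [5] SS(K(II))
  [6] SS(KI)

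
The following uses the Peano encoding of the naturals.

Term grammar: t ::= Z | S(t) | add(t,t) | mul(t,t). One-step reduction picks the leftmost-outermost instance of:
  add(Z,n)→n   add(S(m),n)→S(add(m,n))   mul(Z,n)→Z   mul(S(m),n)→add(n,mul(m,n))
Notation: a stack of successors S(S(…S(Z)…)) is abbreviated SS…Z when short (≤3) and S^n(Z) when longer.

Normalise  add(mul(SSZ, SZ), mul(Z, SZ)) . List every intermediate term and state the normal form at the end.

  start: add(mul(SSZ, SZ), mul(Z, SZ))
  step 1: add(add(SZ, mul(SZ, SZ)), mul(Z, SZ))
  step 2: add(S(add(Z, mul(SZ, SZ))), mul(Z, SZ))
  step 3: S(add(add(Z, mul(SZ, SZ)), mul(Z, SZ)))
  step 4: S(add(mul(SZ, SZ), mul(Z, SZ)))
  step 5: S(add(add(SZ, mul(Z, SZ)), mul(Z, SZ)))
  step 6: S(add(S(add(Z, mul(Z, SZ))), mul(Z, SZ)))
  step 7: S(S(add(add(Z, mul(Z, SZ)), mul(Z, SZ))))
  step 8: S(S(add(mul(Z, SZ), mul(Z, SZ))))
  step 9: S(S(add(Z, mul(Z, SZ))))
  step 10: S(S(mul(Z, SZ)))
  step 11: SSZ

Answer: normal form = SSZ  (in 11 steps)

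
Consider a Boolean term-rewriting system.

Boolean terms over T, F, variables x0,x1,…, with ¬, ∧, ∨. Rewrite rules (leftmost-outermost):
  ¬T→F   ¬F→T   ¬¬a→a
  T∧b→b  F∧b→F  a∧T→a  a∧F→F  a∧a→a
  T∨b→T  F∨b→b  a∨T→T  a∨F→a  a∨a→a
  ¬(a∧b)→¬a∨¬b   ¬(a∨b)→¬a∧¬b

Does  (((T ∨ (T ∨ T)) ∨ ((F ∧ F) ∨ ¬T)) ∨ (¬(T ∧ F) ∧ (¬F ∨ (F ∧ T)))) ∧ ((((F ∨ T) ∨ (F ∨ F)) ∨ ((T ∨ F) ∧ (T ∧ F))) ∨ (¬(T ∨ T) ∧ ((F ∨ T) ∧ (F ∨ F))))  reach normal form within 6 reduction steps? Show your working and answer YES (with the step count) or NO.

  start: (((T ∨ (T ∨ T)) ∨ ((F ∧ F) ∨ ¬T)) ∨ (¬(T ∧ F) ∧ (¬F ∨ (F ∧ T)))) ∧ ((((F ∨ T) ∨ (F ∨ F)) ∨ ((T ∨ F) ∧ (T ∧ F))) ∨ (¬(T ∨ T) ∧ ((F ∨ T) ∧ (F ∨ F))))
  step 1: ((T ∨ ((F ∧ F) ∨ ¬T)) ∨ (¬(T ∧ F) ∧ (¬F ∨ (F ∧ T)))) ∧ ((((F ∨ T) ∨ (F ∨ F)) ∨ ((T ∨ F) ∧ (T ∧ F))) ∨ (¬(T ∨ T) ∧ ((F ∨ T) ∧ (F ∨ F))))
  step 2: (T ∨ (¬(T ∧ F) ∧ (¬F ∨ (F ∧ T)))) ∧ ((((F ∨ T) ∨ (F ∨ F)) ∨ ((T ∨ F) ∧ (T ∧ F))) ∨ (¬(T ∨ T) ∧ ((F ∨ T) ∧ (F ∨ F))))
  step 3: T ∧ ((((F ∨ T) ∨ (F ∨ F)) ∨ ((T ∨ F) ∧ (T ∧ F))) ∨ (¬(T ∨ T) ∧ ((F ∨ T) ∧ (F ∨ F))))
  step 4: (((F ∨ T) ∨ (F ∨ F)) ∨ ((T ∨ F) ∧ (T ∧ F))) ∨ (¬(T ∨ T) ∧ ((F ∨ T) ∧ (F ∨ F)))
  step 5: ((T ∨ (F ∨ F)) ∨ ((T ∨ F) ∧ (T ∧ F))) ∨ (¬(T ∨ T) ∧ ((F ∨ T) ∧ (F ∨ F)))
  step 6: (T ∨ ((T ∨ F) ∧ (T ∧ F))) ∨ (¬(T ∨ T) ∧ ((F ∨ T) ∧ (F ∨ F)))

Answer: NO — after 6 steps the term is (T ∨ ((T ∨ F) ∧ (T ∧ F))) ∨ (¬(T ∨ T) ∧ ((F ∨ T) ∧ (F ∨ F))), not yet normal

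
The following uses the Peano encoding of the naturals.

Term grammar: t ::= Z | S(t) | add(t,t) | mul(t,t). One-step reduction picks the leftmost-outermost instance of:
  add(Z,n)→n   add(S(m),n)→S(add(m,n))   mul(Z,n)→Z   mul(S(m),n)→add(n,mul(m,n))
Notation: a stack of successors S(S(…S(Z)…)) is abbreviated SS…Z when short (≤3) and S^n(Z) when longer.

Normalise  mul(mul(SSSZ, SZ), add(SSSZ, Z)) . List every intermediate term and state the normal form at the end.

  start: mul(mul(SSSZ, SZ), add(SSSZ, Z))
  [1] mul(add(SZ, mul(SSZ, SZ)), add(SSSZ, Z))
  [2] mul(S(add(Z, mul(SSZ, SZ))), add(SSSZ, Z))
  [3] add(add(SSSZ, Z), mul(add(Z, mul(SSZ, SZ)), add(SSSZ, Z)))
  [4] add(S(add(SSZ, Z)), mul(add(Z, mul(SSZ, SZ)), add(SSSZ, Z)))
  [5] S(add(add(SSZ, Z), mul(add(Z, mul(SSZ, SZ)), add(SSSZ, Z))))
  [6] S(add(S(add(SZ, Z)), mul(add(Z, mul(SSZ, SZ)), add(SSSZ, Z))))
  [7] S(S(add(add(SZ, Z), mul(add(Z, mul(SSZ, SZ)), add(SSSZ, Z)))))
  [8] S(S(add(S(add(Z, Z)), mul(add(Z, mul(SSZ, SZ)), add(SSSZ, Z)))))
  [9] S(S(S(add(add(Z, Z), mul(add(Z, mul(SSZ, SZ)), add(SSSZ, Z))))))
  [10] S(S(S(add(Z, mul(add(Z, mul(SSZ, SZ)), add(SSSZ, Z))))))
  [11] S(S(S(mul(add(Z, mul(SSZ, SZ)), add(SSSZ, Z)))))
  [12] S(S(S(mul(mul(SSZ, SZ), add(SSSZ, Z)))))
  [13] S(S(S(mul(add(SZ, mul(SZ, SZ)), add(SSSZ, Z)))))
  [14] S(S(S(mul(S(add(Z, mul(SZ, SZ))), add(SSSZ, Z)))))
  [15] S(S(S(add(add(SSSZ, Z), mul(add(Z, mul(SZ, SZ)), add(SSSZ, Z))))))
  [16] S(S(S(add(S(add(SSZ, Z)), mul(add(Z, mul(SZ, SZ)), add(SSSZ, Z))))))
  [17] S(S(S(S(add(add(SSZ, Z), mul(add(Z, mul(SZ, SZ)), add(SSSZ, Z)))))))
  [18] S(S(S(S(add(S(add(SZ, Z)), mul(add(Z, mul(SZ, SZ)), add(SSSZ, Z)))))))
  [19] S(S(S(S(S(add(add(SZ, Z), mul(add(Z, mul(SZ, SZ)), add(SSSZ, Z))))))))
  [20] S(S(S(S(S(add(S(add(Z, Z)), mul(add(Z, mul(SZ, SZ)), add(SSSZ, Z))))))))
  [21] S(S(S(S(S(S(add(add(Z, Z), mul(add(Z, mul(SZ, SZ)), add(SSSZ, Z)))))))))
  [22] S(S(S(S(S(S(add(Z, mul(add(Z, mul(SZ, SZ)), add(SSSZ, Z)))))))))
  [23] S(S(S(S(S(S(mul(add(Z, mul(SZ, SZ)), add(SSSZ, Z))))))))
  [24] S(S(S(S(S(S(mul(mul(SZ, SZ), add(SSSZ, Z))))))))
  [25] S(S(S(S(S(S(mul(add(SZ, mul(Z, SZ)), add(SSSZ, Z))))))))
  [26] S(S(S(S(S(S(mul(S(add(Z, mul(Z, SZ))), add(SSSZ, Z))))))))
  [27] S(S(S(S(S(S(add(add(SSSZ, Z), mul(add(Z, mul(Z, SZ)), add(SSSZ, Z)))))))))
  [28] S(S(S(S(S(S(add(S(add(SSZ, Z)), mul(add(Z, mul(Z, SZ)), add(SSSZ, Z)))))))))
  [29] S(S(S(S(S(S(S(add(add(SSZ, Z), mul(add(Z, mul(Z, SZ)), add(SSSZ, Z))))))))))
  [30] S(S(S(S(S(S(S(add(S(add(SZ, Z)), mul(add(Z, mul(Z, SZ)), add(SSSZ, Z))))))))))
  [31] S(S(S(S(S(S(S(S(add(add(SZ, Z), mul(add(Z, mul(Z, SZ)), add(SSSZ, Z)))))))))))
  [32] S(S(S(S(S(S(S(S(add(S(add(Z, Z)), mul(add(Z, mul(Z, SZ)), add(SSSZ, Z)))))))))))
  [33] S(S(S(S(S(S(S(S(S(add(add(Z, Z), mul(add(Z, mul(Z, SZ)), add(SSSZ, Z))))))))))))
  [34] S(S(S(S(S(S(S(S(S(add(Z, mul(add(Z, mul(Z, SZ)), add(SSSZ, Z))))))))))))
  [35] S(S(S(S(S(S(S(S(S(mul(add(Z, mul(Z, SZ)), add(SSSZ, Z)))))))))))
  [36] S(S(S(S(S(S(S(S(S(mul(mul(Z, SZ), add(SSSZ, Z)))))))))))
  [37] S(S(S(S(S(S(S(S(S(mul(Z, add(SSSZ, Z)))))))))))
  [38] S^9(Z)

Answer: normal form = S^9(Z)  (in 38 steps)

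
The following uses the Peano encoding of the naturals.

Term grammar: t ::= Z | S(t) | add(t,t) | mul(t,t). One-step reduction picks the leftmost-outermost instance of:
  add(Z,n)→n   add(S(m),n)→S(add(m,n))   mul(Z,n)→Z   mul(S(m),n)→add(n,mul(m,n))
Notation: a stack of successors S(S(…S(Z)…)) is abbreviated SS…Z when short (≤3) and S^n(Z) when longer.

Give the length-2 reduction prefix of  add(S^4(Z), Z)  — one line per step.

  start: add(S^4(Z), Z)
  step 1: S(add(SSSZ, Z))
  step 2: S(S(add(SSZ, Z)))

Answer: after 2 steps: S(S(add(SSZ, Z)))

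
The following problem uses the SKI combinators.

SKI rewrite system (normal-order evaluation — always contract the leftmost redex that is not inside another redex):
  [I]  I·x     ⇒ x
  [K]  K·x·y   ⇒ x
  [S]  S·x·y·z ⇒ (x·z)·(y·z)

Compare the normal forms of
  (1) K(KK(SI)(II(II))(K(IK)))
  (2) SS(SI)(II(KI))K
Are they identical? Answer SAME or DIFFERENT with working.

Term A:
  start: K(KK(SI)(II(II))(K(IK)))
  step 1: K(K(II(II))(K(IK)))
  step 2: K(II(II))
  step 3: K(I(II))
  step 4: K(II)
  step 5: KI

Term B:
  start: SS(SI)(II(KI))K
  step 1: S(II(KI))(SI(II(KI)))K
  step 2: II(KI)K(SI(II(KI))K)
  step 3: I(KI)K(SI(II(KI))K)
  step 4: KIK(SI(II(KI))K)
  step 5: I(SI(II(KI))K)
  step 6: SI(II(KI))K
  step 7: IK(II(KI)K)
  step 8: K(II(KI)K)
  step 9: K(I(KI)K)
  step 10: K(KIK)
  step 11: KI

Answer: SAME — A ⇓ KI, B ⇓ KI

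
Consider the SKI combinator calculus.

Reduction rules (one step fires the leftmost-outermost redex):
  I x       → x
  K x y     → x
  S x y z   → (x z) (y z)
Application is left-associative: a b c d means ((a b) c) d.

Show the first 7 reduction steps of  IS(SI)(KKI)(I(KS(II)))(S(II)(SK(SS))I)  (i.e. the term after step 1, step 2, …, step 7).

  start: IS(SI)(KKI)(I(KS(II)))(S(II)(SK(SS))I)
  step 1: S(SI)(KKI)(I(KS(II)))(S(II)(SK(SS))I)
  step 2: SI(I(KS(II)))(KKI(I(KS(II))))(S(II)(SK(SS))I)
  step 3: I(KKI(I(KS(II))))(I(KS(II))(KKI(I(KS(II)))))(S(II)(SK(SS))I)
  step 4: KKI(I(KS(II)))(I(KS(II))(KKI(I(KS(II)))))(S(II)(SK(SS))I)
  step 5: K(I(KS(II)))(I(KS(II))(KKI(I(KS(II)))))(S(II)(SK(SS))I)
  step 6: I(KS(II))(S(II)(SK(SS))I)
  step 7: KS(II)(S(II)(SK(SS))I)

Answer: after 7 steps: KS(II)(S(II)(SK(SS))I)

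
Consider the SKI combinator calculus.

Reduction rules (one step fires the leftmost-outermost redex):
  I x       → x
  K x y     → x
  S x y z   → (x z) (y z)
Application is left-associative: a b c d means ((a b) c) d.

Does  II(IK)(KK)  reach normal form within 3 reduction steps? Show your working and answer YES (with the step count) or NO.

Answer: YES — reaches normal form K(KK) in 3 ≤ 3 steps

Reduction:
  start: II(IK)(KK)
  →1  I(IK)(KK)
  →2  IK(KK)
  →3  K(KK)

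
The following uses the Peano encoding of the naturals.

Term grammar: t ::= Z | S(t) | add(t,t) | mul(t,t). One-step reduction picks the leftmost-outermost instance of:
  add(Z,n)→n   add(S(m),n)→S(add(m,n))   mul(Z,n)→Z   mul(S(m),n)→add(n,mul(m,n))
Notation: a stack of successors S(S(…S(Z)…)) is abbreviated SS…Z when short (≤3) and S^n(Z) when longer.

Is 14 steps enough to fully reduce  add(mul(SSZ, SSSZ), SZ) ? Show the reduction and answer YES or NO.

Answer: NO — after 14 steps the term is S(S(S(S(S(add(S(add(Z, mul(Z, SSSZ))), SZ)))))), not yet normal

Reduction:
  start: add(mul(SSZ, SSSZ), SZ)
  →1  add(add(SSSZ, mul(SZ, SSSZ)), SZ)
  →2  add(S(add(SSZ, mul(SZ, SSSZ))), SZ)
  →3  S(add(add(SSZ, mul(SZ, SSSZ)), SZ))
  →4  S(add(S(add(SZ, mul(SZ, SSSZ))), SZ))
  →5  S(S(add(add(SZ, mul(SZ, SSSZ)), SZ)))
  →6  S(S(add(S(add(Z, mul(SZ, SSSZ))), SZ)))
  →7  S(S(S(add(add(Z, mul(SZ, SSSZ)), SZ))))
  →8  S(S(S(add(mul(SZ, SSSZ), SZ))))
  →9  S(S(S(add(add(SSSZ, mul(Z, SSSZ)), SZ))))
  →10  S(S(S(add(S(add(SSZ, mul(Z, SSSZ))), SZ))))
  →11  S(S(S(S(add(add(SSZ, mul(Z, SSSZ)), SZ)))))
  →12  S(S(S(S(add(S(add(SZ, mul(Z, SSSZ))), SZ)))))
  →13  S(S(S(S(S(add(add(SZ, mul(Z, SSSZ)), SZ))))))
  →14  S(S(S(S(S(add(S(add(Z, mul(Z, SSSZ))), SZ))))))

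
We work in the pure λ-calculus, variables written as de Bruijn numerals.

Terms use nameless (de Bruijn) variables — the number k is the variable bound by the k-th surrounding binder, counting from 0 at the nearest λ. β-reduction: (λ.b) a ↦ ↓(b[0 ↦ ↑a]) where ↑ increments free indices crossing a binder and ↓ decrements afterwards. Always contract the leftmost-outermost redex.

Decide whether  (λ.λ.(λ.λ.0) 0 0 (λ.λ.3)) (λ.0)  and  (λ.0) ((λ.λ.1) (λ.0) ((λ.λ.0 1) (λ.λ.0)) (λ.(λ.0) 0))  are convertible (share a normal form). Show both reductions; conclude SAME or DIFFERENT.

Answer: DIFFERENT — A ⇓ λ.0 (λ.λ.λ.0), B ⇓ λ.0

Reduction:
Term A:
  start: (λ.λ.(λ.λ.0) 0 0 (λ.λ.3)) (λ.0)
  [1] λ.(λ.λ.0) 0 0 (λ.λ.λ.0)
  [2] λ.(λ.0) 0 (λ.λ.λ.0)
  [3] λ.0 (λ.λ.λ.0)

Term B:
  start: (λ.0) ((λ.λ.1) (λ.0) ((λ.λ.0 1) (λ.λ.0)) (λ.(λ.0) 0))
  [1] (λ.λ.1) (λ.0) ((λ.λ.0 1) (λ.λ.0)) (λ.(λ.0) 0)
  [2] (λ.λ.0) ((λ.λ.0 1) (λ.λ.0)) (λ.(λ.0) 0)
  [3] (λ.0) (λ.(λ.0) 0)
  [4] λ.(λ.0) 0
  [5] λ.0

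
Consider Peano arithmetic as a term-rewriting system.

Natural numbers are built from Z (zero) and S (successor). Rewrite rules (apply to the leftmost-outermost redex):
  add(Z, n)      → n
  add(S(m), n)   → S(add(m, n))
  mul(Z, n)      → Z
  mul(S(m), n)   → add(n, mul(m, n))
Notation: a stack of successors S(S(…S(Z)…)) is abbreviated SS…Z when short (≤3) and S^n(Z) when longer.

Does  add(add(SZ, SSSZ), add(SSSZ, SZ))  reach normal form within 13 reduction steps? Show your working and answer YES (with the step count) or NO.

Answer: YES — reaches normal form S^8(Z) in 11 ≤ 13 steps

Derivation:
  start: add(add(SZ, SSSZ), add(SSSZ, SZ))
  [1] add(S(add(Z, SSSZ)), add(SSSZ, SZ))
  [2] S(add(add(Z, SSSZ), add(SSSZ, SZ)))
  [3] S(add(SSSZ, add(SSSZ, SZ)))
  [4] S(S(add(SSZ, add(SSSZ, SZ))))
  [5] S(S(S(add(SZ, add(SSSZ, SZ)))))
  [6] S(S(S(S(add(Z, add(SSSZ, SZ))))))
  [7] S(S(S(S(add(SSSZ, SZ)))))
  [8] S(S(S(S(S(add(SSZ, SZ))))))
  [9] S(S(S(S(S(S(add(SZ, SZ)))))))
  [10] S(S(S(S(S(S(S(add(Z, SZ))))))))
  [11] S^8(Z)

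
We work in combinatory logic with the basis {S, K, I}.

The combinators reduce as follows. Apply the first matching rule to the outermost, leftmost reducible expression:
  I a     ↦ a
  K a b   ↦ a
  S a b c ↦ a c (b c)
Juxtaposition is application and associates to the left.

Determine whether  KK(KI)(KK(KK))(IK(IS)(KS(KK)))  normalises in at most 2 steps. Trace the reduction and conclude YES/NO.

  start: KK(KI)(KK(KK))(IK(IS)(KS(KK)))
  [1] K(KK(KK))(IK(IS)(KS(KK)))
  [2] KK(KK)

Answer: NO — after 2 steps the term is KK(KK), not yet normal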